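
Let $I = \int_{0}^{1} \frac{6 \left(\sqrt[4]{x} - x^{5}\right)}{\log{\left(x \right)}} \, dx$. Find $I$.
$- \log{\left(\frac{191102976}{15625} \right)}$

Consider the one-parameter family: let $I(a) = \int_{0}^{1} \frac{6 \left(\sqrt[4]{x} - x^{a}\right)}{\log{\left(x \right)}} \, dx$.

Since $\dfrac{\partial}{\partial a}\,x^{a} = x^{a} \ln x$, the $\ln x$ in the denominator cancels and
$$\frac{dI}{da} = \int_{0}^{1} -6 x^{a} \, dx = -6 \left[\frac{x^{a+1}}{a+1}\right]_0^1 = - \frac{6}{a + 1}.$$

Integrating with respect to $a$ gives $I(a) = - \log{\left(\frac{4096 \left(a + 1\right)^{6}}{15625} \right)} + C$.

At $a = \frac{1}{4}$ the integrand is identically $0$, so $I(\frac{1}{4}) = 0$. The closed form gives $0$, hence $C = 0$.

Setting $a = 5$:
$$I = - \log{\left(\frac{191102976}{15625} \right)}.$$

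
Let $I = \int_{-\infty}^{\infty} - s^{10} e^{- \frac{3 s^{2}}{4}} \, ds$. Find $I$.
$- \frac{2240 \sqrt{3} \sqrt{\pi}}{27}$

Consider the simpler parametrised integral
$$J(a) = \int_{-\infty}^{\infty} - e^{- a s^{2}} \, ds = - \frac{\sqrt{\pi}}{\sqrt{a}}.$$

Differentiating under the integral sign brings down a factor of $(-s^2)$:
$$\frac{dJ}{da} = \int_{-\infty}^{\infty} s^{2} e^{- a s^{2}} \, ds = \frac{\sqrt{\pi}}{2 a^{\frac{3}{2}}}.$$

Repeating $5$ times in total — each differentiation brings down another $(-s^2)$ — gives
$$\frac{d^{5}J}{da^{5}} = \int_{-\infty}^{\infty} s^{10} e^{- a s^{2}} \, ds = \frac{945 \sqrt{\pi}}{32 a^{\frac{11}{2}}},$$
and the integrand here is $(-1)^{5}$ times the target integrand, so $I = (-1)^{5}\,\frac{d^{5}J}{da^{5}} = - \frac{945 \sqrt{\pi}}{32 a^{\frac{11}{2}}}$.

Setting $a = \frac{3}{4}$:
$$I = - \frac{2240 \sqrt{3} \sqrt{\pi}}{27}.$$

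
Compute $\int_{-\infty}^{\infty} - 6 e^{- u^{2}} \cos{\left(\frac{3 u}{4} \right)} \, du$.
$- \frac{6 \sqrt{\pi}}{e^{\frac{9}{64}}}$

Treat the cosine frequency as a parameter and define $I(b) = \int_{-\infty}^{\infty} - 6 e^{- u^{2}} \cos{\left(b u \right)} \, du$.

Differentiating under the integral sign,
$$I'(b) = \int_{-\infty}^{\infty} 6 u e^{- u^{2}} \sin{\left(b u \right)} \, du.$$

Integrate $\int_{-\infty}^{\infty} u \sin(b u)\, e^{- u^{2}}\, du$ by parts with $w = \sin(b u)$ and $dv = u\, e^{- u^{2}}\, du$, giving $v = - \frac{e^{- u^{2}}}{2}$. The boundary term vanishes and
$$\int_{-\infty}^{\infty} u \sin(b u)\, e^{- u^{2}}\, du = \frac{b}{2} \int_{-\infty}^{\infty} \cos(b u)\, e^{- u^{2}}\, du,$$
so $I'(b) = - \frac{b}{2}\, I(b)$.

This is a separable first-order ODE; solving with the initial condition $I(0) = \int_{-\infty}^{\infty} - 6 e^{- u^{2}}\,du = - 6 \sqrt{\pi}$ gives
$$I(b) = - 6 \sqrt{\pi} e^{- \frac{b^{2}}{4}}.$$

Setting $b = \frac{3}{4}$:
$$I = - \frac{6 \sqrt{\pi}}{e^{\frac{9}{64}}}.$$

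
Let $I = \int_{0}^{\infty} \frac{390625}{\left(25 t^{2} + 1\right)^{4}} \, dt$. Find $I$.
$\frac{390625 \pi}{32}$

Begin with the known result
$$J(a) = \int_{0}^{\infty} \frac{1}{a^{2} + t^{2}} \, dt = \frac{\pi}{2 a}.$$

Differentiating under the integral sign with respect to $a$,
$$\frac{dJ}{da} = \int_{0}^{\infty} - \frac{2 a}{\left(a^{2} + t^{2}\right)^{2}} \, dt = - \frac{\pi}{2 a^{2}},$$
so $\int_{0}^{\infty} \frac{1}{\left(a^{2} + t^{2}\right)^{2}} \, dt = \frac{\pi}{4 a^{3}}$.

Repeating — each differentiation of $1/(t^2+a^2)^j$ produces $-2ja/(t^2+a^2)^{j+1}$ — and dividing through by $-2ja$ at each step yields, after $3$ differentiations in total,
$$\int_{0}^{\infty} \frac{1}{\left(a^{2} + t^{2}\right)^{4}} \, dt = \frac{5 \pi}{32 a^{7}}.$$

Setting $a = \frac{1}{5}$:
$$I = \frac{390625 \pi}{32}.$$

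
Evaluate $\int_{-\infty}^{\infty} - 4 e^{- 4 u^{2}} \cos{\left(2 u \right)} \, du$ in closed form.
$- \frac{2 \sqrt{\pi}}{e^{\frac{1}{4}}}$

Define $I(b) = \int_{-\infty}^{\infty} - 4 e^{- 4 u^{2}} \cos{\left(b u \right)} \, du$.

Differentiating under the integral sign,
$$I'(b) = \int_{-\infty}^{\infty} 4 u e^{- 4 u^{2}} \sin{\left(b u \right)} \, du.$$

Integrate $\int_{-\infty}^{\infty} u \sin(b u)\, e^{- 4 u^{2}}\, du$ by parts with $w = \sin(b u)$ and $dv = u\, e^{- 4 u^{2}}\, du$, giving $v = - \frac{e^{- 4 u^{2}}}{8}$. The boundary term vanishes and
$$\int_{-\infty}^{\infty} u \sin(b u)\, e^{- 4 u^{2}}\, du = \frac{b}{8} \int_{-\infty}^{\infty} \cos(b u)\, e^{- 4 u^{2}}\, du,$$
so $I'(b) = - \frac{b}{8}\, I(b)$.

This is a separable first-order ODE; solving with the initial condition $I(0) = \int_{-\infty}^{\infty} - 4 e^{- 4 u^{2}}\,du = - 2 \sqrt{\pi}$ gives
$$I(b) = - 2 \sqrt{\pi} e^{- \frac{b^{2}}{16}}.$$

Setting $b = 2$:
$$I = - \frac{2 \sqrt{\pi}}{e^{\frac{1}{4}}}.$$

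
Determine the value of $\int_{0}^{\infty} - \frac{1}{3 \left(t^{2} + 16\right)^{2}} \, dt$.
$- \frac{\pi}{768}$

Start from the standard arctangent integral
$$J(a) = \int_{0}^{\infty} - \frac{1}{3 \left(a^{2} + t^{2}\right)} \, dt = - \frac{\pi}{6 a}.$$

Differentiating under the integral sign with respect to $a$,
$$\frac{dJ}{da} = \int_{0}^{\infty} \frac{2 a}{3 \left(a^{2} + t^{2}\right)^{2}} \, dt = \frac{\pi}{6 a^{2}},$$
so $\int_{0}^{\infty} - \frac{1}{3 \left(a^{2} + t^{2}\right)^{2}} \, dt = - \frac{\pi}{12 a^{3}}$.

Setting $a = 4$:
$$I = - \frac{\pi}{768}.$$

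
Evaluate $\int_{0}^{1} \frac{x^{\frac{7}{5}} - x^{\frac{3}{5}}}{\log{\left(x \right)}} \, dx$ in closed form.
$- \log{\left(2 \right)} + \log{\left(3 \right)}$

Introduce a parameter $a$ in the exponent: let $I(a) = \int_{0}^{1} \frac{x^{\frac{7}{5}} - x^{a}}{\log{\left(x \right)}} \, dx$.

Since $\dfrac{\partial}{\partial a}\,x^{a} = x^{a} \ln x$, the $\ln x$ in the denominator cancels and
$$\frac{dI}{da} = \int_{0}^{1} -1 x^{a} \, dx = -1 \left[\frac{x^{a+1}}{a+1}\right]_0^1 = - \frac{1}{a + 1}.$$

Integrating with respect to $a$ gives $I(a) = - \log{\left(\frac{5 a}{12} + \frac{5}{12} \right)} + C$.

At $a = \frac{7}{5}$ the integrand is identically $0$, so $I(\frac{7}{5}) = 0$. The closed form gives $0$, hence $C = 0$.

Setting $a = \frac{3}{5}$:
$$I = - \log{\left(2 \right)} + \log{\left(3 \right)}.$$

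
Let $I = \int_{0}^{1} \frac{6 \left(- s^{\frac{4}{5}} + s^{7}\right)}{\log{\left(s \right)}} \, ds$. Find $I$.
$- \log{\left(\frac{531441}{4096000000} \right)}$

Consider the one-parameter family: let $I(a) = \int_{0}^{1} \frac{6 \left(s^{7} - s^{a}\right)}{\log{\left(s \right)}} \, ds$.

Since $\dfrac{\partial}{\partial a}\,s^{a} = s^{a} \ln s$, the $\ln s$ in the denominator cancels and
$$\frac{dI}{da} = \int_{0}^{1} -6 s^{a} \, ds = -6 \left[\frac{s^{a+1}}{a+1}\right]_0^1 = - \frac{6}{a + 1}.$$

Integrating with respect to $a$ gives $I(a) = - \log{\left(\frac{\left(a + 1\right)^{6}}{262144} \right)} + C$.

At $a = 7$ the integrand is identically $0$, so $I(7) = 0$. The closed form gives $0$, hence $C = 0$.

Setting $a = \frac{4}{5}$:
$$I = - \log{\left(\frac{531441}{4096000000} \right)}.$$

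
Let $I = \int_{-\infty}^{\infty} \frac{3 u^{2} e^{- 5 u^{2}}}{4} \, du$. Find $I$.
$\frac{3 \sqrt{5} \sqrt{\pi}}{200}$

Begin with the known integral
$$J(a) = \int_{-\infty}^{\infty} \frac{3 e^{- a u^{2}}}{4} \, du = \frac{3 \sqrt{\pi}}{4 \sqrt{a}}.$$

Differentiating under the integral sign brings down a factor of $(-u^2)$:
$$\frac{dJ}{da} = \int_{-\infty}^{\infty} - \frac{3 u^{2} e^{- a u^{2}}}{4} \, du = - \frac{3 \sqrt{\pi}}{8 a^{\frac{3}{2}}}.$$

The integral on the left is $-I$, so $I = \frac{3 \sqrt{\pi}}{8 a^{\frac{3}{2}}}$.

Setting $a = 5$:
$$I = \frac{3 \sqrt{5} \sqrt{\pi}}{200}.$$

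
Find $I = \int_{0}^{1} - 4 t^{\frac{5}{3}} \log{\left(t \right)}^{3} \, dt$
$\frac{243}{512}$

Start from the elementary integral
$$J(a) = \int_{0}^{1} - 4 t^{a} \, dt = - \frac{4}{a + 1}.$$

Differentiating under the integral sign brings down a factor of $\ln t$:
$$\frac{dJ}{da} = \int_{0}^{1} - 4 t^{a} \log{\left(t \right)} \, dt = \frac{4}{\left(a + 1\right)^{2}}.$$

Repeating $3$ times in total — each differentiation brings down another $\ln t$ — gives
$$\frac{d^{3}J}{da^{3}} = \int_{0}^{1} - 4 t^{a} \log{\left(t \right)}^{3} \, dt = \frac{24}{\left(a + 1\right)^{4}},$$
and the integrand here is exactly the target integrand, so $I = \frac{24}{\left(a + 1\right)^{4}}$.

Setting $a = \frac{5}{3}$:
$$I = \frac{243}{512}.$$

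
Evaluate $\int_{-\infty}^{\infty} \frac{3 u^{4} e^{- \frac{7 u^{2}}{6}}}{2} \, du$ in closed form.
$\frac{81 \sqrt{42} \sqrt{\pi}}{686}$

Start from the elementary integral
$$J(a) = \int_{-\infty}^{\infty} \frac{3 e^{- a u^{2}}}{2} \, du = \frac{3 \sqrt{\pi}}{2 \sqrt{a}}.$$

Differentiating under the integral sign brings down a factor of $(-u^2)$:
$$\frac{dJ}{da} = \int_{-\infty}^{\infty} - \frac{3 u^{2} e^{- a u^{2}}}{2} \, du = - \frac{3 \sqrt{\pi}}{4 a^{\frac{3}{2}}}.$$

Repeating twice in total — each differentiation brings down another $(-u^2)$ — gives
$$\frac{d^{2}J}{da^{2}} = \int_{-\infty}^{\infty} \frac{3 u^{4} e^{- a u^{2}}}{2} \, du = \frac{9 \sqrt{\pi}}{8 a^{\frac{5}{2}}},$$
and the integrand here is exactly the target integrand, so $I = \frac{9 \sqrt{\pi}}{8 a^{\frac{5}{2}}}$.

Setting $a = \frac{7}{6}$:
$$I = \frac{81 \sqrt{42} \sqrt{\pi}}{686}.$$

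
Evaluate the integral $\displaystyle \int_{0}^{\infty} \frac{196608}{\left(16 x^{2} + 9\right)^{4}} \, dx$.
$\frac{2560 \pi}{729}$

Start from the standard arctangent integral
$$J(a) = \int_{0}^{\infty} \frac{3}{a^{2} + x^{2}} \, dx = \frac{3 \pi}{2 a}.$$

Differentiating under the integral sign with respect to $a$,
$$\frac{dJ}{da} = \int_{0}^{\infty} - \frac{6 a}{\left(a^{2} + x^{2}\right)^{2}} \, dx = - \frac{3 \pi}{2 a^{2}},$$
so $\int_{0}^{\infty} \frac{3}{\left(a^{2} + x^{2}\right)^{2}} \, dx = \frac{3 \pi}{4 a^{3}}$.

Repeating — each differentiation of $1/(x^2+a^2)^j$ produces $-2ja/(x^2+a^2)^{j+1}$ — and dividing through by $-2ja$ at each step yields, after $3$ differentiations in total,
$$\int_{0}^{\infty} \frac{3}{\left(a^{2} + x^{2}\right)^{4}} \, dx = \frac{15 \pi}{32 a^{7}}.$$

Setting $a = \frac{3}{4}$:
$$I = \frac{2560 \pi}{729}.$$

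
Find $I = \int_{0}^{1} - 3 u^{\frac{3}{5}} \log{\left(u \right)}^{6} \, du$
$- \frac{10546875}{131072}$

Begin with the known integral
$$J(a) = \int_{0}^{1} - 3 u^{a} \, du = - \frac{3}{a + 1}.$$

Differentiating under the integral sign brings down a factor of $\ln u$:
$$\frac{dJ}{da} = \int_{0}^{1} - 3 u^{a} \log{\left(u \right)} \, du = \frac{3}{\left(a + 1\right)^{2}}.$$

Repeating $6$ times in total — each differentiation brings down another $\ln u$ — gives
$$\frac{d^{6}J}{da^{6}} = \int_{0}^{1} - 3 u^{a} \log{\left(u \right)}^{6} \, du = - \frac{2160}{\left(a + 1\right)^{7}},$$
and the integrand here is exactly the target integrand, so $I = - \frac{2160}{\left(a + 1\right)^{7}}$.

Setting $a = \frac{3}{5}$:
$$I = - \frac{10546875}{131072}.$$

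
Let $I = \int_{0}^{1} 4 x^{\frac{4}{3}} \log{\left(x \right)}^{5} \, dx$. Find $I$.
$- \frac{349920}{117649}$

Consider the simpler parametrised integral
$$J(a) = \int_{0}^{1} 4 x^{a} \, dx = \frac{4}{a + 1}.$$

Differentiating under the integral sign brings down a factor of $\ln x$:
$$\frac{dJ}{da} = \int_{0}^{1} 4 x^{a} \log{\left(x \right)} \, dx = - \frac{4}{\left(a + 1\right)^{2}}.$$

Repeating $5$ times in total — each differentiation brings down another $\ln x$ — gives
$$\frac{d^{5}J}{da^{5}} = \int_{0}^{1} 4 x^{a} \log{\left(x \right)}^{5} \, dx = - \frac{480}{\left(a + 1\right)^{6}},$$
and the integrand here is exactly the target integrand, so $I = - \frac{480}{\left(a + 1\right)^{6}}$.

Setting $a = \frac{4}{3}$:
$$I = - \frac{349920}{117649}.$$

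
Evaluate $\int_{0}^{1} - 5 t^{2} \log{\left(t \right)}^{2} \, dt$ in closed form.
$- \frac{10}{27}$

Begin with the known integral
$$J(a) = \int_{0}^{1} - 5 t^{a} \, dt = - \frac{5}{a + 1}.$$

Differentiating under the integral sign brings down a factor of $\ln t$:
$$\frac{dJ}{da} = \int_{0}^{1} - 5 t^{a} \log{\left(t \right)} \, dt = \frac{5}{\left(a + 1\right)^{2}}.$$

Repeating twice in total — each differentiation brings down another $\ln t$ — gives
$$\frac{d^{2}J}{da^{2}} = \int_{0}^{1} - 5 t^{a} \log{\left(t \right)}^{2} \, dt = - \frac{10}{\left(a + 1\right)^{3}},$$
and the integrand here is exactly the target integrand, so $I = - \frac{10}{\left(a + 1\right)^{3}}$.

Setting $a = 2$:
$$I = - \frac{10}{27}.$$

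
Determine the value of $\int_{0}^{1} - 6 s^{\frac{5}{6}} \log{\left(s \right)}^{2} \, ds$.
$- \frac{2592}{1331}$

Consider the simpler parametrised integral
$$J(a) = \int_{0}^{1} - 6 s^{a} \, ds = - \frac{6}{a + 1}.$$

Differentiating under the integral sign brings down a factor of $\ln s$:
$$\frac{dJ}{da} = \int_{0}^{1} - 6 s^{a} \log{\left(s \right)} \, ds = \frac{6}{\left(a + 1\right)^{2}}.$$

Repeating twice in total — each differentiation brings down another $\ln s$ — gives
$$\frac{d^{2}J}{da^{2}} = \int_{0}^{1} - 6 s^{a} \log{\left(s \right)}^{2} \, ds = - \frac{12}{\left(a + 1\right)^{3}},$$
and the integrand here is exactly the target integrand, so $I = - \frac{12}{\left(a + 1\right)^{3}}$.

Setting $a = \frac{5}{6}$:
$$I = - \frac{2592}{1331}.$$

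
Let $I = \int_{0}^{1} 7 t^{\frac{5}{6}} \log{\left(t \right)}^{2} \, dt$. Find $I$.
$\frac{3024}{1331}$

Start from the elementary integral
$$J(a) = \int_{0}^{1} 7 t^{a} \, dt = \frac{7}{a + 1}.$$

Differentiating under the integral sign brings down a factor of $\ln t$:
$$\frac{dJ}{da} = \int_{0}^{1} 7 t^{a} \log{\left(t \right)} \, dt = - \frac{7}{\left(a + 1\right)^{2}}.$$

Repeating twice in total — each differentiation brings down another $\ln t$ — gives
$$\frac{d^{2}J}{da^{2}} = \int_{0}^{1} 7 t^{a} \log{\left(t \right)}^{2} \, dt = \frac{14}{\left(a + 1\right)^{3}},$$
and the integrand here is exactly the target integrand, so $I = \frac{14}{\left(a + 1\right)^{3}}$.

Setting $a = \frac{5}{6}$:
$$I = \frac{3024}{1331}.$$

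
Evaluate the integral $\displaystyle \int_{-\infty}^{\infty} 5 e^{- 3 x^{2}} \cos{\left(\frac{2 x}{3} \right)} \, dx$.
$\frac{5 \sqrt{3} \sqrt{\pi}}{3 e^{\frac{1}{27}}}$

Define $I(b) = \int_{-\infty}^{\infty} 5 e^{- 3 x^{2}} \cos{\left(b x \right)} \, dx$.

Differentiating under the integral sign,
$$I'(b) = \int_{-\infty}^{\infty} - 5 x e^{- 3 x^{2}} \sin{\left(b x \right)} \, dx.$$

Integrate $\int_{-\infty}^{\infty} x \sin(b x)\, e^{- 3 x^{2}}\, dx$ by parts with $u = \sin(b x)$ and $dv = x\, e^{- 3 x^{2}}\, dx$, giving $v = - \frac{e^{- 3 x^{2}}}{6}$. The boundary term vanishes and
$$\int_{-\infty}^{\infty} x \sin(b x)\, e^{- 3 x^{2}}\, dx = \frac{b}{6} \int_{-\infty}^{\infty} \cos(b x)\, e^{- 3 x^{2}}\, dx,$$
so $I'(b) = - \frac{b}{6}\, I(b)$.

This is a separable first-order ODE; solving with the initial condition $I(0) = \int_{-\infty}^{\infty} 5 e^{- 3 x^{2}}\,dx = \frac{5 \sqrt{3} \sqrt{\pi}}{3}$ gives
$$I(b) = \frac{5 \sqrt{3} \sqrt{\pi} e^{- \frac{b^{2}}{12}}}{3}.$$

Setting $b = \frac{2}{3}$:
$$I = \frac{5 \sqrt{3} \sqrt{\pi}}{3 e^{\frac{1}{27}}}.$$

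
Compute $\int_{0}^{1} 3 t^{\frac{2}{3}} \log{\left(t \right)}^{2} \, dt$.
$\frac{162}{125}$

Begin with the known integral
$$J(a) = \int_{0}^{1} 3 t^{a} \, dt = \frac{3}{a + 1}.$$

Differentiating under the integral sign brings down a factor of $\ln t$:
$$\frac{dJ}{da} = \int_{0}^{1} 3 t^{a} \log{\left(t \right)} \, dt = - \frac{3}{\left(a + 1\right)^{2}}.$$

Repeating twice in total — each differentiation brings down another $\ln t$ — gives
$$\frac{d^{2}J}{da^{2}} = \int_{0}^{1} 3 t^{a} \log{\left(t \right)}^{2} \, dt = \frac{6}{\left(a + 1\right)^{3}},$$
and the integrand here is exactly the target integrand, so $I = \frac{6}{\left(a + 1\right)^{3}}$.

Setting $a = \frac{2}{3}$:
$$I = \frac{162}{125}.$$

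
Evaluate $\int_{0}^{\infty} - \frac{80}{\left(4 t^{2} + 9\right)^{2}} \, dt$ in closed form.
$- \frac{10 \pi}{27}$

Recall the elementary integral
$$J(a) = \int_{0}^{\infty} - \frac{5}{a^{2} + t^{2}} \, dt = - \frac{5 \pi}{2 a}.$$

Differentiating under the integral sign with respect to $a$,
$$\frac{dJ}{da} = \int_{0}^{\infty} \frac{10 a}{\left(a^{2} + t^{2}\right)^{2}} \, dt = \frac{5 \pi}{2 a^{2}},$$
so $\int_{0}^{\infty} - \frac{5}{\left(a^{2} + t^{2}\right)^{2}} \, dt = - \frac{5 \pi}{4 a^{3}}$.

Setting $a = \frac{3}{2}$:
$$I = - \frac{10 \pi}{27}.$$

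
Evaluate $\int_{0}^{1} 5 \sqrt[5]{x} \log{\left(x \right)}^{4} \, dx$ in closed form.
$\frac{15625}{324}$

Begin with the known integral
$$J(a) = \int_{0}^{1} 5 x^{a} \, dx = \frac{5}{a + 1}.$$

Differentiating under the integral sign brings down a factor of $\ln x$:
$$\frac{dJ}{da} = \int_{0}^{1} 5 x^{a} \log{\left(x \right)} \, dx = - \frac{5}{\left(a + 1\right)^{2}}.$$

Repeating $4$ times in total — each differentiation brings down another $\ln x$ — gives
$$\frac{d^{4}J}{da^{4}} = \int_{0}^{1} 5 x^{a} \log{\left(x \right)}^{4} \, dx = \frac{120}{\left(a + 1\right)^{5}},$$
and the integrand here is exactly the target integrand, so $I = \frac{120}{\left(a + 1\right)^{5}}$.

Setting $a = \frac{1}{5}$:
$$I = \frac{15625}{324}.$$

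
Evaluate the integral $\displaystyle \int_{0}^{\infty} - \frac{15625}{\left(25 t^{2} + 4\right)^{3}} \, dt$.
$- \frac{9375 \pi}{512}$

Recall the elementary integral
$$J(a) = \int_{0}^{\infty} - \frac{1}{a^{2} + t^{2}} \, dt = - \frac{\pi}{2 a}.$$

Differentiating under the integral sign with respect to $a$,
$$\frac{dJ}{da} = \int_{0}^{\infty} \frac{2 a}{\left(a^{2} + t^{2}\right)^{2}} \, dt = \frac{\pi}{2 a^{2}},$$
so $\int_{0}^{\infty} - \frac{1}{\left(a^{2} + t^{2}\right)^{2}} \, dt = - \frac{\pi}{4 a^{3}}$.

Repeating — each differentiation of $1/(t^2+a^2)^j$ produces $-2ja/(t^2+a^2)^{j+1}$ — and dividing through by $-2ja$ at each step yields, after $2$ differentiations in total,
$$\int_{0}^{\infty} - \frac{1}{\left(a^{2} + t^{2}\right)^{3}} \, dt = - \frac{3 \pi}{16 a^{5}}.$$

Setting $a = \frac{2}{5}$:
$$I = - \frac{9375 \pi}{512}.$$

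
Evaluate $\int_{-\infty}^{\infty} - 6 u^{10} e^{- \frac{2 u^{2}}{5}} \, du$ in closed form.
$- \frac{8859375 \sqrt{10} \sqrt{\pi}}{1024}$

Begin with the known integral
$$J(a) = \int_{-\infty}^{\infty} - 6 e^{- a u^{2}} \, du = - \frac{6 \sqrt{\pi}}{\sqrt{a}}.$$

Differentiating under the integral sign brings down a factor of $(-u^2)$:
$$\frac{dJ}{da} = \int_{-\infty}^{\infty} 6 u^{2} e^{- a u^{2}} \, du = \frac{3 \sqrt{\pi}}{a^{\frac{3}{2}}}.$$

Repeating $5$ times in total — each differentiation brings down another $(-u^2)$ — gives
$$\frac{d^{5}J}{da^{5}} = \int_{-\infty}^{\infty} 6 u^{10} e^{- a u^{2}} \, du = \frac{2835 \sqrt{\pi}}{16 a^{\frac{11}{2}}},$$
and the integrand here is $(-1)^{5}$ times the target integrand, so $I = (-1)^{5}\,\frac{d^{5}J}{da^{5}} = - \frac{2835 \sqrt{\pi}}{16 a^{\frac{11}{2}}}$.

Setting $a = \frac{2}{5}$:
$$I = - \frac{8859375 \sqrt{10} \sqrt{\pi}}{1024}.$$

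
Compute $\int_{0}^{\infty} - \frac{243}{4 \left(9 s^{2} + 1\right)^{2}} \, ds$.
$- \frac{81 \pi}{16}$

Start from the standard arctangent integral
$$J(a) = \int_{0}^{\infty} - \frac{3}{4 \left(a^{2} + s^{2}\right)} \, ds = - \frac{3 \pi}{8 a}.$$

Differentiating under the integral sign with respect to $a$,
$$\frac{dJ}{da} = \int_{0}^{\infty} \frac{3 a}{2 \left(a^{2} + s^{2}\right)^{2}} \, ds = \frac{3 \pi}{8 a^{2}},$$
so $\int_{0}^{\infty} - \frac{3}{4 \left(a^{2} + s^{2}\right)^{2}} \, ds = - \frac{3 \pi}{16 a^{3}}$.

Setting $a = \frac{1}{3}$:
$$I = - \frac{81 \pi}{16}.$$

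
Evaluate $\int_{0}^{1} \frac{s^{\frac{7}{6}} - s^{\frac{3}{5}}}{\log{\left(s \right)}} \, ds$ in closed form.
$\log{\left(\frac{65}{48} \right)}$

Consider the one-parameter family: let $I(a) = \int_{0}^{1} \frac{- s^{\frac{3}{5}} + s^{a}}{\log{\left(s \right)}} \, ds$.

Since $\dfrac{\partial}{\partial a}\,s^{a} = s^{a} \ln s$, the $\ln s$ in the denominator cancels and
$$\frac{dI}{da} = \int_{0}^{1} s^{a} \, ds = \left[\frac{s^{a+1}}{a+1}\right]_0^1 = \frac{1}{a + 1}.$$

Integrating with respect to $a$ gives $I(a) = \log{\left(\frac{5 a}{8} + \frac{5}{8} \right)} + C$.

At $a = \frac{3}{5}$ the integrand is identically $0$, so $I(\frac{3}{5}) = 0$. The closed form gives $0$, hence $C = 0$.

Setting $a = \frac{7}{6}$:
$$I = \log{\left(\frac{65}{48} \right)}.$$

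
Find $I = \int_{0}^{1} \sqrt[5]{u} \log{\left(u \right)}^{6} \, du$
$\frac{390625}{1944}$

Start from the elementary integral
$$J(a) = \int_{0}^{1} u^{a} \, du = \frac{1}{a + 1}.$$

Differentiating under the integral sign brings down a factor of $\ln u$:
$$\frac{dJ}{da} = \int_{0}^{1} u^{a} \log{\left(u \right)} \, du = - \frac{1}{\left(a + 1\right)^{2}}.$$

Repeating $6$ times in total — each differentiation brings down another $\ln u$ — gives
$$\frac{d^{6}J}{da^{6}} = \int_{0}^{1} u^{a} \log{\left(u \right)}^{6} \, du = \frac{720}{\left(a + 1\right)^{7}},$$
and the integrand here is exactly the target integrand, so $I = \frac{720}{\left(a + 1\right)^{7}}$.

Setting $a = \frac{1}{5}$:
$$I = \frac{390625}{1944}.$$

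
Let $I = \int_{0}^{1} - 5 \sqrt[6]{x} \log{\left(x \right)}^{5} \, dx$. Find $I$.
$\frac{27993600}{117649}$

Begin with the known integral
$$J(a) = \int_{0}^{1} - 5 x^{a} \, dx = - \frac{5}{a + 1}.$$

Differentiating under the integral sign brings down a factor of $\ln x$:
$$\frac{dJ}{da} = \int_{0}^{1} - 5 x^{a} \log{\left(x \right)} \, dx = \frac{5}{\left(a + 1\right)^{2}}.$$

Repeating $5$ times in total — each differentiation brings down another $\ln x$ — gives
$$\frac{d^{5}J}{da^{5}} = \int_{0}^{1} - 5 x^{a} \log{\left(x \right)}^{5} \, dx = \frac{600}{\left(a + 1\right)^{6}},$$
and the integrand here is exactly the target integrand, so $I = \frac{600}{\left(a + 1\right)^{6}}$.

Setting $a = \frac{1}{6}$:
$$I = \frac{27993600}{117649}.$$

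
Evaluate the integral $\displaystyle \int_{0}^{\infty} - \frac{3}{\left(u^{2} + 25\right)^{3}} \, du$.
$- \frac{9 \pi}{50000}$

Recall the elementary integral
$$J(a) = \int_{0}^{\infty} - \frac{3}{a^{2} + u^{2}} \, du = - \frac{3 \pi}{2 a}.$$

Differentiating under the integral sign with respect to $a$,
$$\frac{dJ}{da} = \int_{0}^{\infty} \frac{6 a}{\left(a^{2} + u^{2}\right)^{2}} \, du = \frac{3 \pi}{2 a^{2}},$$
so $\int_{0}^{\infty} - \frac{3}{\left(a^{2} + u^{2}\right)^{2}} \, du = - \frac{3 \pi}{4 a^{3}}$.

Repeating — each differentiation of $1/(u^2+a^2)^j$ produces $-2ja/(u^2+a^2)^{j+1}$ — and dividing through by $-2ja$ at each step yields, after $2$ differentiations in total,
$$\int_{0}^{\infty} - \frac{3}{\left(a^{2} + u^{2}\right)^{3}} \, du = - \frac{9 \pi}{16 a^{5}}.$$

Setting $a = 5$:
$$I = - \frac{9 \pi}{50000}.$$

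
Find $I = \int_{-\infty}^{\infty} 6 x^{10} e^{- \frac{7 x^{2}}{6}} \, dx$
$\frac{196830 \sqrt{42} \sqrt{\pi}}{16807}$

Start from the elementary integral
$$J(a) = \int_{-\infty}^{\infty} 6 e^{- a x^{2}} \, dx = \frac{6 \sqrt{\pi}}{\sqrt{a}}.$$

Differentiating under the integral sign brings down a factor of $(-x^2)$:
$$\frac{dJ}{da} = \int_{-\infty}^{\infty} - 6 x^{2} e^{- a x^{2}} \, dx = - \frac{3 \sqrt{\pi}}{a^{\frac{3}{2}}}.$$

Repeating $5$ times in total — each differentiation brings down another $(-x^2)$ — gives
$$\frac{d^{5}J}{da^{5}} = \int_{-\infty}^{\infty} - 6 x^{10} e^{- a x^{2}} \, dx = - \frac{2835 \sqrt{\pi}}{16 a^{\frac{11}{2}}},$$
and the integrand here is $(-1)^{5}$ times the target integrand, so $I = (-1)^{5}\,\frac{d^{5}J}{da^{5}} = \frac{2835 \sqrt{\pi}}{16 a^{\frac{11}{2}}}$.

Setting $a = \frac{7}{6}$:
$$I = \frac{196830 \sqrt{42} \sqrt{\pi}}{16807}.$$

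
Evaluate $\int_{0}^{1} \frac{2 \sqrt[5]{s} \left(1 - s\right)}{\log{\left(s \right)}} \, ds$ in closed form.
$\log{\left(\frac{36}{121} \right)}$

Consider the one-parameter family: let $I(a) = \int_{0}^{1} \frac{2 \left(- s^{\frac{6}{5}} + s^{a}\right)}{\log{\left(s \right)}} \, ds$.

Since $\dfrac{\partial}{\partial a}\,s^{a} = s^{a} \ln s$, the $\ln s$ in the denominator cancels and
$$\frac{dI}{da} = \int_{0}^{1} 2 s^{a} \, ds = 2 \left[\frac{s^{a+1}}{a+1}\right]_0^1 = \frac{2}{a + 1}.$$

Integrating with respect to $a$ gives $I(a) = \log{\left(\frac{25 \left(a + 1\right)^{2}}{121} \right)} + C$.

At $a = \frac{6}{5}$ the integrand is identically $0$, so $I(\frac{6}{5}) = 0$. The closed form gives $0$, hence $C = 0$.

Setting $a = \frac{1}{5}$:
$$I = \log{\left(\frac{36}{121} \right)}.$$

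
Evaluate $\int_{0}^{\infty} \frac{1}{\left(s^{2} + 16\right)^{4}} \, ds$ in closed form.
$\frac{5 \pi}{524288}$

Start from the standard arctangent integral
$$J(a) = \int_{0}^{\infty} \frac{1}{a^{2} + s^{2}} \, ds = \frac{\pi}{2 a}.$$

Differentiating under the integral sign with respect to $a$,
$$\frac{dJ}{da} = \int_{0}^{\infty} - \frac{2 a}{\left(a^{2} + s^{2}\right)^{2}} \, ds = - \frac{\pi}{2 a^{2}},$$
so $\int_{0}^{\infty} \frac{1}{\left(a^{2} + s^{2}\right)^{2}} \, ds = \frac{\pi}{4 a^{3}}$.

Repeating — each differentiation of $1/(s^2+a^2)^j$ produces $-2ja/(s^2+a^2)^{j+1}$ — and dividing through by $-2ja$ at each step yields, after $3$ differentiations in total,
$$\int_{0}^{\infty} \frac{1}{\left(a^{2} + s^{2}\right)^{4}} \, ds = \frac{5 \pi}{32 a^{7}}.$$

Setting $a = 4$:
$$I = \frac{5 \pi}{524288}.$$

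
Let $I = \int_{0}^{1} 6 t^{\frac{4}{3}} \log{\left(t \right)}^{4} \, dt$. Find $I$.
$\frac{34992}{16807}$

Consider the simpler parametrised integral
$$J(a) = \int_{0}^{1} 6 t^{a} \, dt = \frac{6}{a + 1}.$$

Differentiating under the integral sign brings down a factor of $\ln t$:
$$\frac{dJ}{da} = \int_{0}^{1} 6 t^{a} \log{\left(t \right)} \, dt = - \frac{6}{\left(a + 1\right)^{2}}.$$

Repeating $4$ times in total — each differentiation brings down another $\ln t$ — gives
$$\frac{d^{4}J}{da^{4}} = \int_{0}^{1} 6 t^{a} \log{\left(t \right)}^{4} \, dt = \frac{144}{\left(a + 1\right)^{5}},$$
and the integrand here is exactly the target integrand, so $I = \frac{144}{\left(a + 1\right)^{5}}$.

Setting $a = \frac{4}{3}$:
$$I = \frac{34992}{16807}.$$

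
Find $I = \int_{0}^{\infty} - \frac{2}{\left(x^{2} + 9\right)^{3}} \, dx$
$- \frac{\pi}{648}$

Start from the standard arctangent integral
$$J(a) = \int_{0}^{\infty} - \frac{2}{a^{2} + x^{2}} \, dx = - \frac{\pi}{a}.$$

Differentiating under the integral sign with respect to $a$,
$$\frac{dJ}{da} = \int_{0}^{\infty} \frac{4 a}{\left(a^{2} + x^{2}\right)^{2}} \, dx = \frac{\pi}{a^{2}},$$
so $\int_{0}^{\infty} - \frac{2}{\left(a^{2} + x^{2}\right)^{2}} \, dx = - \frac{\pi}{2 a^{3}}$.

Repeating — each differentiation of $1/(x^2+a^2)^j$ produces $-2ja/(x^2+a^2)^{j+1}$ — and dividing through by $-2ja$ at each step yields, after $2$ differentiations in total,
$$\int_{0}^{\infty} - \frac{2}{\left(a^{2} + x^{2}\right)^{3}} \, dx = - \frac{3 \pi}{8 a^{5}}.$$

Setting $a = 3$:
$$I = - \frac{\pi}{648}.$$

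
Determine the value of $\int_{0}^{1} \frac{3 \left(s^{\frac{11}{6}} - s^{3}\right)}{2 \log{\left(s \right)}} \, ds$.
$- \log{\left(\frac{48 \sqrt{102}}{289} \right)}$

Replace the exponent $3$ by a parameter $a$: let $I(a) = \int_{0}^{1} \frac{3 \left(s^{\frac{11}{6}} - s^{a}\right)}{2 \log{\left(s \right)}} \, ds$.

Since $\dfrac{\partial}{\partial a}\,s^{a} = s^{a} \ln s$, the $\ln s$ in the denominator cancels and
$$\frac{dI}{da} = \int_{0}^{1} - \frac{3}{2} s^{a} \, ds = - \frac{3}{2} \left[\frac{s^{a+1}}{a+1}\right]_0^1 = - \frac{3}{2 a + 2}.$$

Integrating with respect to $a$ gives $I(a) = - \log{\left(\frac{6 \sqrt{102} \left(a + 1\right)^{\frac{3}{2}}}{289} \right)} + C$.

At $a = \frac{11}{6}$ the integrand is identically $0$, so $I(\frac{11}{6}) = 0$. The closed form gives $0$, hence $C = 0$.

Setting $a = 3$:
$$I = - \log{\left(\frac{48 \sqrt{102}}{289} \right)}.$$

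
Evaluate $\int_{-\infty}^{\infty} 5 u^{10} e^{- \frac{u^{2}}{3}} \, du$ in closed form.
$\frac{1148175 \sqrt{3} \sqrt{\pi}}{32}$

Start from the elementary integral
$$J(a) = \int_{-\infty}^{\infty} 5 e^{- a u^{2}} \, du = \frac{5 \sqrt{\pi}}{\sqrt{a}}.$$

Differentiating under the integral sign brings down a factor of $(-u^2)$:
$$\frac{dJ}{da} = \int_{-\infty}^{\infty} - 5 u^{2} e^{- a u^{2}} \, du = - \frac{5 \sqrt{\pi}}{2 a^{\frac{3}{2}}}.$$

Repeating $5$ times in total — each differentiation brings down another $(-u^2)$ — gives
$$\frac{d^{5}J}{da^{5}} = \int_{-\infty}^{\infty} - 5 u^{10} e^{- a u^{2}} \, du = - \frac{4725 \sqrt{\pi}}{32 a^{\frac{11}{2}}},$$
and the integrand here is $(-1)^{5}$ times the target integrand, so $I = (-1)^{5}\,\frac{d^{5}J}{da^{5}} = \frac{4725 \sqrt{\pi}}{32 a^{\frac{11}{2}}}$.

Setting $a = \frac{1}{3}$:
$$I = \frac{1148175 \sqrt{3} \sqrt{\pi}}{32}.$$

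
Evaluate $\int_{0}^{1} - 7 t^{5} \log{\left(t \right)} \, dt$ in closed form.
$\frac{7}{36}$

Consider the simpler parametrised integral
$$J(a) = \int_{0}^{1} - 7 t^{a} \, dt = - \frac{7}{a + 1}.$$

Differentiating under the integral sign brings down a factor of $\ln t$:
$$\frac{dJ}{da} = \int_{0}^{1} - 7 t^{a} \log{\left(t \right)} \, dt = \frac{7}{\left(a + 1\right)^{2}}.$$

The integral on the left is $I$, so $I = \frac{7}{\left(a + 1\right)^{2}}$.

Setting $a = 5$:
$$I = \frac{7}{36}.$$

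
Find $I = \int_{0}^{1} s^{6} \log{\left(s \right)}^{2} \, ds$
$\frac{2}{343}$

Consider the simpler parametrised integral
$$J(a) = \int_{0}^{1} s^{a} \, ds = \frac{1}{a + 1}.$$

Differentiating under the integral sign brings down a factor of $\ln s$:
$$\frac{dJ}{da} = \int_{0}^{1} s^{a} \log{\left(s \right)} \, ds = - \frac{1}{\left(a + 1\right)^{2}}.$$

Repeating twice in total — each differentiation brings down another $\ln s$ — gives
$$\frac{d^{2}J}{da^{2}} = \int_{0}^{1} s^{a} \log{\left(s \right)}^{2} \, ds = \frac{2}{\left(a + 1\right)^{3}},$$
and the integrand here is exactly the target integrand, so $I = \frac{2}{\left(a + 1\right)^{3}}$.

Setting $a = 6$:
$$I = \frac{2}{343}.$$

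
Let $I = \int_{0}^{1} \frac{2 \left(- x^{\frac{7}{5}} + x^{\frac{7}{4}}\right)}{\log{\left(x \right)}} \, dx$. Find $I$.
$\log{\left(\frac{3025}{2304} \right)}$

Replace the exponent $\frac{7}{4}$ by a parameter $a$: let $I(a) = \int_{0}^{1} \frac{2 \left(- x^{\frac{7}{5}} + x^{a}\right)}{\log{\left(x \right)}} \, dx$.

Since $\dfrac{\partial}{\partial a}\,x^{a} = x^{a} \ln x$, the $\ln x$ in the denominator cancels and
$$\frac{dI}{da} = \int_{0}^{1} 2 x^{a} \, dx = 2 \left[\frac{x^{a+1}}{a+1}\right]_0^1 = \frac{2}{a + 1}.$$

Integrating with respect to $a$ gives $I(a) = \log{\left(\frac{25 \left(a + 1\right)^{2}}{144} \right)} + C$.

At $a = \frac{7}{5}$ the integrand is identically $0$, so $I(\frac{7}{5}) = 0$. The closed form gives $0$, hence $C = 0$.

Setting $a = \frac{7}{4}$:
$$I = \log{\left(\frac{3025}{2304} \right)}.$$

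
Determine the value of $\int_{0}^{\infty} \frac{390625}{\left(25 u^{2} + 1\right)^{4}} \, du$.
$\frac{390625 \pi}{32}$

Recall the elementary integral
$$J(a) = \int_{0}^{\infty} \frac{1}{a^{2} + u^{2}} \, du = \frac{\pi}{2 a}.$$

Differentiating under the integral sign with respect to $a$,
$$\frac{dJ}{da} = \int_{0}^{\infty} - \frac{2 a}{\left(a^{2} + u^{2}\right)^{2}} \, du = - \frac{\pi}{2 a^{2}},$$
so $\int_{0}^{\infty} \frac{1}{\left(a^{2} + u^{2}\right)^{2}} \, du = \frac{\pi}{4 a^{3}}$.

Repeating — each differentiation of $1/(u^2+a^2)^j$ produces $-2ja/(u^2+a^2)^{j+1}$ — and dividing through by $-2ja$ at each step yields, after $3$ differentiations in total,
$$\int_{0}^{\infty} \frac{1}{\left(a^{2} + u^{2}\right)^{4}} \, du = \frac{5 \pi}{32 a^{7}}.$$

Setting $a = \frac{1}{5}$:
$$I = \frac{390625 \pi}{32}.$$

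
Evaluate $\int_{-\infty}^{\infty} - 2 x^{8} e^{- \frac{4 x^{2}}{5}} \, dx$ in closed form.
$- \frac{65625 \sqrt{5} \sqrt{\pi}}{4096}$

Consider the simpler parametrised integral
$$J(a) = \int_{-\infty}^{\infty} - 2 e^{- a x^{2}} \, dx = - \frac{2 \sqrt{\pi}}{\sqrt{a}}.$$

Differentiating under the integral sign brings down a factor of $(-x^2)$:
$$\frac{dJ}{da} = \int_{-\infty}^{\infty} 2 x^{2} e^{- a x^{2}} \, dx = \frac{\sqrt{\pi}}{a^{\frac{3}{2}}}.$$

Repeating $4$ times in total — each differentiation brings down another $(-x^2)$ — gives
$$\frac{d^{4}J}{da^{4}} = \int_{-\infty}^{\infty} - 2 x^{8} e^{- a x^{2}} \, dx = - \frac{105 \sqrt{\pi}}{8 a^{\frac{9}{2}}},$$
and the integrand here is exactly the target integrand, so $I = - \frac{105 \sqrt{\pi}}{8 a^{\frac{9}{2}}}$.

Setting $a = \frac{4}{5}$:
$$I = - \frac{65625 \sqrt{5} \sqrt{\pi}}{4096}.$$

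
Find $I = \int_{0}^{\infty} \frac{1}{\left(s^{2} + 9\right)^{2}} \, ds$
$\frac{\pi}{108}$

Recall the elementary integral
$$J(a) = \int_{0}^{\infty} \frac{1}{a^{2} + s^{2}} \, ds = \frac{\pi}{2 a}.$$

Differentiating under the integral sign with respect to $a$,
$$\frac{dJ}{da} = \int_{0}^{\infty} - \frac{2 a}{\left(a^{2} + s^{2}\right)^{2}} \, ds = - \frac{\pi}{2 a^{2}},$$
so $\int_{0}^{\infty} \frac{1}{\left(a^{2} + s^{2}\right)^{2}} \, ds = \frac{\pi}{4 a^{3}}$.

Setting $a = 3$:
$$I = \frac{\pi}{108}.$$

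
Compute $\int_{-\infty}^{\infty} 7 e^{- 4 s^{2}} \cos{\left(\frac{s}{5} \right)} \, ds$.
$\frac{7 \sqrt{\pi}}{2 e^{\frac{1}{400}}}$

Treat the cosine frequency as a parameter and define $I(b) = \int_{-\infty}^{\infty} 7 e^{- 4 s^{2}} \cos{\left(b s \right)} \, ds$.

Differentiating under the integral sign,
$$I'(b) = \int_{-\infty}^{\infty} - 7 s e^{- 4 s^{2}} \sin{\left(b s \right)} \, ds.$$

Integrate $\int_{-\infty}^{\infty} s \sin(b s)\, e^{- 4 s^{2}}\, ds$ by parts with $u = \sin(b s)$ and $dv = s\, e^{- 4 s^{2}}\, ds$, giving $v = - \frac{e^{- 4 s^{2}}}{8}$. The boundary term vanishes and
$$\int_{-\infty}^{\infty} s \sin(b s)\, e^{- 4 s^{2}}\, ds = \frac{b}{8} \int_{-\infty}^{\infty} \cos(b s)\, e^{- 4 s^{2}}\, ds,$$
so $I'(b) = - \frac{b}{8}\, I(b)$.

This is a separable first-order ODE; solving with the initial condition $I(0) = \int_{-\infty}^{\infty} 7 e^{- 4 s^{2}}\,ds = \frac{7 \sqrt{\pi}}{2}$ gives
$$I(b) = \frac{7 \sqrt{\pi} e^{- \frac{b^{2}}{16}}}{2}.$$

Setting $b = \frac{1}{5}$:
$$I = \frac{7 \sqrt{\pi}}{2 e^{\frac{1}{400}}}.$$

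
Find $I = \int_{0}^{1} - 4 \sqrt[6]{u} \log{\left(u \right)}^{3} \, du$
$\frac{31104}{2401}$

Consider the simpler parametrised integral
$$J(a) = \int_{0}^{1} - 4 u^{a} \, du = - \frac{4}{a + 1}.$$

Differentiating under the integral sign brings down a factor of $\ln u$:
$$\frac{dJ}{da} = \int_{0}^{1} - 4 u^{a} \log{\left(u \right)} \, du = \frac{4}{\left(a + 1\right)^{2}}.$$

Repeating $3$ times in total — each differentiation brings down another $\ln u$ — gives
$$\frac{d^{3}J}{da^{3}} = \int_{0}^{1} - 4 u^{a} \log{\left(u \right)}^{3} \, du = \frac{24}{\left(a + 1\right)^{4}},$$
and the integrand here is exactly the target integrand, so $I = \frac{24}{\left(a + 1\right)^{4}}$.

Setting $a = \frac{1}{6}$:
$$I = \frac{31104}{2401}.$$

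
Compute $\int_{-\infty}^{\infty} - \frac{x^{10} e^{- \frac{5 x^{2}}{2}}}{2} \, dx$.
$- \frac{189 \sqrt{10} \sqrt{\pi}}{6250}$

Begin with the known integral
$$J(a) = \int_{-\infty}^{\infty} - \frac{e^{- a x^{2}}}{2} \, dx = - \frac{\sqrt{\pi}}{2 \sqrt{a}}.$$

Differentiating under the integral sign brings down a factor of $(-x^2)$:
$$\frac{dJ}{da} = \int_{-\infty}^{\infty} \frac{x^{2} e^{- a x^{2}}}{2} \, dx = \frac{\sqrt{\pi}}{4 a^{\frac{3}{2}}}.$$

Repeating $5$ times in total — each differentiation brings down another $(-x^2)$ — gives
$$\frac{d^{5}J}{da^{5}} = \int_{-\infty}^{\infty} \frac{x^{10} e^{- a x^{2}}}{2} \, dx = \frac{945 \sqrt{\pi}}{64 a^{\frac{11}{2}}},$$
and the integrand here is $(-1)^{5}$ times the target integrand, so $I = (-1)^{5}\,\frac{d^{5}J}{da^{5}} = - \frac{945 \sqrt{\pi}}{64 a^{\frac{11}{2}}}$.

Setting $a = \frac{5}{2}$:
$$I = - \frac{189 \sqrt{10} \sqrt{\pi}}{6250}.$$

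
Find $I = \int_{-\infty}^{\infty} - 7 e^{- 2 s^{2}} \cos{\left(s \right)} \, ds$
$- \frac{7 \sqrt{2} \sqrt{\pi}}{2 e^{\frac{1}{8}}}$

Let $b$ denote the cosine frequency and define $I(b) = \int_{-\infty}^{\infty} - 7 e^{- 2 s^{2}} \cos{\left(b s \right)} \, ds$.

Differentiating under the integral sign,
$$I'(b) = \int_{-\infty}^{\infty} 7 s e^{- 2 s^{2}} \sin{\left(b s \right)} \, ds.$$

Integrate $\int_{-\infty}^{\infty} s \sin(b s)\, e^{- 2 s^{2}}\, ds$ by parts with $u = \sin(b s)$ and $dv = s\, e^{- 2 s^{2}}\, ds$, giving $v = - \frac{e^{- 2 s^{2}}}{4}$. The boundary term vanishes and
$$\int_{-\infty}^{\infty} s \sin(b s)\, e^{- 2 s^{2}}\, ds = \frac{b}{4} \int_{-\infty}^{\infty} \cos(b s)\, e^{- 2 s^{2}}\, ds,$$
so $I'(b) = - \frac{b}{4}\, I(b)$.

This is a separable first-order ODE; solving with the initial condition $I(0) = \int_{-\infty}^{\infty} - 7 e^{- 2 s^{2}}\,ds = - \frac{7 \sqrt{2} \sqrt{\pi}}{2}$ gives
$$I(b) = - \frac{7 \sqrt{2} \sqrt{\pi} e^{- \frac{b^{2}}{8}}}{2}.$$

Setting $b = 1$:
$$I = - \frac{7 \sqrt{2} \sqrt{\pi}}{2 e^{\frac{1}{8}}}.$$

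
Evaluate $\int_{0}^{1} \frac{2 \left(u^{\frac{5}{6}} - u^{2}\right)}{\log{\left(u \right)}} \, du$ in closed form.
$\log{\left(\frac{121}{324} \right)}$

Consider the one-parameter family: let $I(a) = \int_{0}^{1} \frac{2 \left(- u^{2} + u^{a}\right)}{\log{\left(u \right)}} \, du$.

Since $\dfrac{\partial}{\partial a}\,u^{a} = u^{a} \ln u$, the $\ln u$ in the denominator cancels and
$$\frac{dI}{da} = \int_{0}^{1} 2 u^{a} \, du = 2 \left[\frac{u^{a+1}}{a+1}\right]_0^1 = \frac{2}{a + 1}.$$

Integrating with respect to $a$ gives $I(a) = \log{\left(\frac{\left(a + 1\right)^{2}}{9} \right)} + C$.

At $a = 2$ the integrand is identically $0$, so $I(2) = 0$. The closed form gives $0$, hence $C = 0$.

Setting $a = \frac{5}{6}$:
$$I = \log{\left(\frac{121}{324} \right)}.$$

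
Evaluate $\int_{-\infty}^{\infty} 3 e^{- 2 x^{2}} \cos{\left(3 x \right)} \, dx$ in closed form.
$\frac{3 \sqrt{2} \sqrt{\pi}}{2 e^{\frac{9}{8}}}$

Define $I(b) = \int_{-\infty}^{\infty} 3 e^{- 2 x^{2}} \cos{\left(b x \right)} \, dx$.

Differentiating under the integral sign,
$$I'(b) = \int_{-\infty}^{\infty} - 3 x e^{- 2 x^{2}} \sin{\left(b x \right)} \, dx.$$

Integrate $\int_{-\infty}^{\infty} x \sin(b x)\, e^{- 2 x^{2}}\, dx$ by parts with $u = \sin(b x)$ and $dv = x\, e^{- 2 x^{2}}\, dx$, giving $v = - \frac{e^{- 2 x^{2}}}{4}$. The boundary term vanishes and
$$\int_{-\infty}^{\infty} x \sin(b x)\, e^{- 2 x^{2}}\, dx = \frac{b}{4} \int_{-\infty}^{\infty} \cos(b x)\, e^{- 2 x^{2}}\, dx,$$
so $I'(b) = - \frac{b}{4}\, I(b)$.

This is a separable first-order ODE; solving with the initial condition $I(0) = \int_{-\infty}^{\infty} 3 e^{- 2 x^{2}}\,dx = \frac{3 \sqrt{2} \sqrt{\pi}}{2}$ gives
$$I(b) = \frac{3 \sqrt{2} \sqrt{\pi} e^{- \frac{b^{2}}{8}}}{2}.$$

Setting $b = 3$:
$$I = \frac{3 \sqrt{2} \sqrt{\pi}}{2 e^{\frac{9}{8}}}.$$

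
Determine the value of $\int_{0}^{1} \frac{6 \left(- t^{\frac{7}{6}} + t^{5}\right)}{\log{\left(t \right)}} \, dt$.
$\log{\left(\frac{2176782336}{4826809} \right)}$

Consider the one-parameter family: let $I(a) = \int_{0}^{1} \frac{6 \left(- t^{\frac{7}{6}} + t^{a}\right)}{\log{\left(t \right)}} \, dt$.

Since $\dfrac{\partial}{\partial a}\,t^{a} = t^{a} \ln t$, the $\ln t$ in the denominator cancels and
$$\frac{dI}{da} = \int_{0}^{1} 6 t^{a} \, dt = 6 \left[\frac{t^{a+1}}{a+1}\right]_0^1 = \frac{6}{a + 1}.$$

Integrating with respect to $a$ gives $I(a) = \log{\left(\frac{46656 \left(a + 1\right)^{6}}{4826809} \right)} + C$.

At $a = \frac{7}{6}$ the integrand is identically $0$, so $I(\frac{7}{6}) = 0$. The closed form gives $0$, hence $C = 0$.

Setting $a = 5$:
$$I = \log{\left(\frac{2176782336}{4826809} \right)}.$$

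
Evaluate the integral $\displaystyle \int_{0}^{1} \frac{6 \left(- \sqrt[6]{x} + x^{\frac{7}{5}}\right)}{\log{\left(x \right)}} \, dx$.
$- \log{\left(\frac{1838265625}{139314069504} \right)}$

Consider the one-parameter family: let $I(a) = \int_{0}^{1} \frac{6 \left(x^{\frac{7}{5}} - x^{a}\right)}{\log{\left(x \right)}} \, dx$.

Since $\dfrac{\partial}{\partial a}\,x^{a} = x^{a} \ln x$, the $\ln x$ in the denominator cancels and
$$\frac{dI}{da} = \int_{0}^{1} -6 x^{a} \, dx = -6 \left[\frac{x^{a+1}}{a+1}\right]_0^1 = - \frac{6}{a + 1}.$$

Integrating with respect to $a$ gives $I(a) = - \log{\left(\frac{15625 \left(a + 1\right)^{6}}{2985984} \right)} + C$.

At $a = \frac{7}{5}$ the integrand is identically $0$, so $I(\frac{7}{5}) = 0$. The closed form gives $0$, hence $C = 0$.

Setting $a = \frac{1}{6}$:
$$I = - \log{\left(\frac{1838265625}{139314069504} \right)}.$$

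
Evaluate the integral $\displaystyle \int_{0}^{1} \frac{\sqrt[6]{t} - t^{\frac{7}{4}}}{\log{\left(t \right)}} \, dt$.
$\log{\left(\frac{14}{33} \right)}$

Consider the one-parameter family: let $I(a) = \int_{0}^{1} \frac{- t^{\frac{7}{4}} + t^{a}}{\log{\left(t \right)}} \, dt$.

Since $\dfrac{\partial}{\partial a}\,t^{a} = t^{a} \ln t$, the $\ln t$ in the denominator cancels and
$$\frac{dI}{da} = \int_{0}^{1} t^{a} \, dt = \left[\frac{t^{a+1}}{a+1}\right]_0^1 = \frac{1}{a + 1}.$$

Integrating with respect to $a$ gives $I(a) = \log{\left(\frac{4 a}{11} + \frac{4}{11} \right)} + C$.

At $a = \frac{7}{4}$ the integrand is identically $0$, so $I(\frac{7}{4}) = 0$. The closed form gives $0$, hence $C = 0$.

Setting $a = \frac{1}{6}$:
$$I = \log{\left(\frac{14}{33} \right)}.$$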